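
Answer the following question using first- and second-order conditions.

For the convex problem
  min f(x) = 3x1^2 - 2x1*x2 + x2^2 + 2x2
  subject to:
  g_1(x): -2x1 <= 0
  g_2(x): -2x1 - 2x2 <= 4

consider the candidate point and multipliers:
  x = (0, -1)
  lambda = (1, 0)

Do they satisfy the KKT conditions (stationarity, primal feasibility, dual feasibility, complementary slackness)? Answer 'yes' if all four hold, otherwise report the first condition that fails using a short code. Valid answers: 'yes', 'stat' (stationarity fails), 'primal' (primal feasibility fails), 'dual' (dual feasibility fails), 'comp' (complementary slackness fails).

Gradient of f: grad f(x) = Q x + c = (2, 0)
Constraint values g_i(x) = a_i^T x - b_i:
  g_1((0, -1)) = 0
  g_2((0, -1)) = -2
Stationarity residual: grad f(x) + sum_i lambda_i a_i = (0, 0)
  -> stationarity OK
Primal feasibility (all g_i <= 0): OK
Dual feasibility (all lambda_i >= 0): OK
Complementary slackness (lambda_i * g_i(x) = 0 for all i): OK

Verdict: yes, KKT holds.

yes


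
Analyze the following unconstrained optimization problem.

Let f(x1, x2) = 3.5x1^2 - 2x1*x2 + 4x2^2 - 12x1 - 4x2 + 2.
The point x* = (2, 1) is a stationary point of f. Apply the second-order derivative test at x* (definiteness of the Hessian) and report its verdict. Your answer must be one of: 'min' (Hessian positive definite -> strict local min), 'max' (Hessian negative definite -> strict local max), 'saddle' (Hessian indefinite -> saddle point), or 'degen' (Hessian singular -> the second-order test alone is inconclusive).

Compute the Hessian H = grad^2 f:
  H = [[7, -2], [-2, 8]]
Verify stationarity: grad f(x*) = H x* + g = (0, 0).
Eigenvalues of H: 5.4384, 9.5616.
Both eigenvalues > 0, so H is positive definite -> x* is a strict local min.

min


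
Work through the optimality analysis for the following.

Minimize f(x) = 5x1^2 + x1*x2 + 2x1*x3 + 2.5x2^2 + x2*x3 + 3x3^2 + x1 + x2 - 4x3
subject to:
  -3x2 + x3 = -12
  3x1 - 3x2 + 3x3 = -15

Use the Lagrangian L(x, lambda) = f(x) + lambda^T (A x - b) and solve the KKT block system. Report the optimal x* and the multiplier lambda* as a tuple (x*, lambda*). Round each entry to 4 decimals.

Form the Lagrangian:
  L(x, lambda) = (1/2) x^T Q x + c^T x + lambda^T (A x - b)
Stationarity (grad_x L = 0): Q x + c + A^T lambda = 0.
Primal feasibility: A x = b.

This gives the KKT block system:
  [ Q   A^T ] [ x     ]   [-c ]
  [ A    0  ] [ lambda ] = [ b ]

Solving the linear system:
  x*      = (-0.3766, 3.6883, -0.9351)
  lambda* = (5.7273, 0.316)
  f(x*)   = 40.2597

x* = (-0.3766, 3.6883, -0.9351), lambda* = (5.7273, 0.316)


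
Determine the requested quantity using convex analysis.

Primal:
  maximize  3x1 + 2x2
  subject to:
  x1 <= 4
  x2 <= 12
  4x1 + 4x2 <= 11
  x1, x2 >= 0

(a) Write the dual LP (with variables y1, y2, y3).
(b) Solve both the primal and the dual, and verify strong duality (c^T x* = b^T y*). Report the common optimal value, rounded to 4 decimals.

The standard primal-dual pair for 'max c^T x s.t. A x <= b, x >= 0' is:
  Dual:  min b^T y  s.t.  A^T y >= c,  y >= 0.

So the dual LP is:
  minimize  4y1 + 12y2 + 11y3
  subject to:
    y1 + 4y3 >= 3
    y2 + 4y3 >= 2
    y1, y2, y3 >= 0

Solving the primal: x* = (2.75, 0).
  primal value c^T x* = 8.25.
Solving the dual: y* = (0, 0, 0.75).
  dual value b^T y* = 8.25.
Strong duality: c^T x* = b^T y*. Confirmed.

8.25


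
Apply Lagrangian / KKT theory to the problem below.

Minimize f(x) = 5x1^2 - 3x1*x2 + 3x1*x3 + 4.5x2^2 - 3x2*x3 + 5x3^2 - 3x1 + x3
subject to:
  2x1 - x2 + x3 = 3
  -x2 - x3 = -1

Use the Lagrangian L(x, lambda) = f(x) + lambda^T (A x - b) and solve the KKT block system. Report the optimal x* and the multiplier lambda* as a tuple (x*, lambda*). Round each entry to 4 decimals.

Form the Lagrangian:
  L(x, lambda) = (1/2) x^T Q x + c^T x + lambda^T (A x - b)
Stationarity (grad_x L = 0): Q x + c + A^T lambda = 0.
Primal feasibility: A x = b.

This gives the KKT block system:
  [ Q   A^T ] [ x     ]   [-c ]
  [ A    0  ] [ lambda ] = [ b ]

Solving the linear system:
  x*      = (1.4348, 0.4348, 0.5652)
  lambda* = (-5.8696, 3.7826)
  f(x*)   = 8.8261

x* = (1.4348, 0.4348, 0.5652), lambda* = (-5.8696, 3.7826)


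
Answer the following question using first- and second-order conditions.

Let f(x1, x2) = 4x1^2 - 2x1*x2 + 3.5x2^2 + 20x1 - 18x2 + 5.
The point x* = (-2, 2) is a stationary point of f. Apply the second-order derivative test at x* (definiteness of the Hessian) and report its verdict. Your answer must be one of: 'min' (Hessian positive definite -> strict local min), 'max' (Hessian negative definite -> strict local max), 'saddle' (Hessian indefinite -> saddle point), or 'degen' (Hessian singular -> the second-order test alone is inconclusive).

Compute the Hessian H = grad^2 f:
  H = [[8, -2], [-2, 7]]
Verify stationarity: grad f(x*) = H x* + g = (0, 0).
Eigenvalues of H: 5.4384, 9.5616.
Both eigenvalues > 0, so H is positive definite -> x* is a strict local min.

min


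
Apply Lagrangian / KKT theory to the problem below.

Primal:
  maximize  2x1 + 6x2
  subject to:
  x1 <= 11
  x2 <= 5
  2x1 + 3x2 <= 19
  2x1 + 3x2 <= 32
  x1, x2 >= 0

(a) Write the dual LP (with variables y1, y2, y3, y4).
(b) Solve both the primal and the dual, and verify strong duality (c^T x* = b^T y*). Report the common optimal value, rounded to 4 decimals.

The standard primal-dual pair for 'max c^T x s.t. A x <= b, x >= 0' is:
  Dual:  min b^T y  s.t.  A^T y >= c,  y >= 0.

So the dual LP is:
  minimize  11y1 + 5y2 + 19y3 + 32y4
  subject to:
    y1 + 2y3 + 2y4 >= 2
    y2 + 3y3 + 3y4 >= 6
    y1, y2, y3, y4 >= 0

Solving the primal: x* = (2, 5).
  primal value c^T x* = 34.
Solving the dual: y* = (0, 3, 1, 0).
  dual value b^T y* = 34.
Strong duality: c^T x* = b^T y*. Confirmed.

34


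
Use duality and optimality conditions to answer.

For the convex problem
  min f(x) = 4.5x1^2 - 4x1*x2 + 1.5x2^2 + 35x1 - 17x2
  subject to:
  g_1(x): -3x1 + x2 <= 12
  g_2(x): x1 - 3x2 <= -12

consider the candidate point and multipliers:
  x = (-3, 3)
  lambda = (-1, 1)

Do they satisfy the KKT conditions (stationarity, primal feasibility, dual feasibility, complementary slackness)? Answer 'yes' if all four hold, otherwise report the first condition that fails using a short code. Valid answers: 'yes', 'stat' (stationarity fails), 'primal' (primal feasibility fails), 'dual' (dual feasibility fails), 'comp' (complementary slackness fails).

Gradient of f: grad f(x) = Q x + c = (-4, 4)
Constraint values g_i(x) = a_i^T x - b_i:
  g_1((-3, 3)) = 0
  g_2((-3, 3)) = 0
Stationarity residual: grad f(x) + sum_i lambda_i a_i = (0, 0)
  -> stationarity OK
Primal feasibility (all g_i <= 0): OK
Dual feasibility (all lambda_i >= 0): FAILS
Complementary slackness (lambda_i * g_i(x) = 0 for all i): OK

Verdict: the first failing condition is dual_feasibility -> dual.

dual


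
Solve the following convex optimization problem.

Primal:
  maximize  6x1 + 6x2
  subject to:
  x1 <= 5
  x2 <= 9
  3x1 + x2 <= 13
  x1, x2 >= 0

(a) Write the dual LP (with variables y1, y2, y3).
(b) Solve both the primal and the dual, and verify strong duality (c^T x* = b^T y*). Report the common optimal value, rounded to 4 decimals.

The standard primal-dual pair for 'max c^T x s.t. A x <= b, x >= 0' is:
  Dual:  min b^T y  s.t.  A^T y >= c,  y >= 0.

So the dual LP is:
  minimize  5y1 + 9y2 + 13y3
  subject to:
    y1 + 3y3 >= 6
    y2 + y3 >= 6
    y1, y2, y3 >= 0

Solving the primal: x* = (1.3333, 9).
  primal value c^T x* = 62.
Solving the dual: y* = (0, 4, 2).
  dual value b^T y* = 62.
Strong duality: c^T x* = b^T y*. Confirmed.

62


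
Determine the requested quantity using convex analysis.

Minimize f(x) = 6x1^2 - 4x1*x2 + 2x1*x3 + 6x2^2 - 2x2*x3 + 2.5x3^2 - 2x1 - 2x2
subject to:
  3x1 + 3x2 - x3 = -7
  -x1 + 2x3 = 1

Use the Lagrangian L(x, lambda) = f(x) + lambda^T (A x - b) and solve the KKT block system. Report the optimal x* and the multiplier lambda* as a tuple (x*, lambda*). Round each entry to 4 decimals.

Form the Lagrangian:
  L(x, lambda) = (1/2) x^T Q x + c^T x + lambda^T (A x - b)
Stationarity (grad_x L = 0): Q x + c + A^T lambda = 0.
Primal feasibility: A x = b.

This gives the KKT block system:
  [ Q   A^T ] [ x     ]   [-c ]
  [ A    0  ] [ lambda ] = [ b ]

Solving the linear system:
  x*      = (-1.1044, -1.2463, -0.0522)
  lambda* = (4.1445, 2.0609)
  f(x*)   = 15.8259

x* = (-1.1044, -1.2463, -0.0522), lambda* = (4.1445, 2.0609)


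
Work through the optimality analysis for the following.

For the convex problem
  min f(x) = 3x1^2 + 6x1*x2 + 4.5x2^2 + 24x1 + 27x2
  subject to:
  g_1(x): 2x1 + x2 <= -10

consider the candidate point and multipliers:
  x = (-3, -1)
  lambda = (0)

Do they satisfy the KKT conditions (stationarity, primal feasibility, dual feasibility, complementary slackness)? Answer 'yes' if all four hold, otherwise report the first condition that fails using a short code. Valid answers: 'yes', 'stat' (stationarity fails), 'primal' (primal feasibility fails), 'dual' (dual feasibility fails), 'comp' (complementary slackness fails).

Gradient of f: grad f(x) = Q x + c = (0, 0)
Constraint values g_i(x) = a_i^T x - b_i:
  g_1((-3, -1)) = 3
Stationarity residual: grad f(x) + sum_i lambda_i a_i = (0, 0)
  -> stationarity OK
Primal feasibility (all g_i <= 0): FAILS
Dual feasibility (all lambda_i >= 0): OK
Complementary slackness (lambda_i * g_i(x) = 0 for all i): OK

Verdict: the first failing condition is primal_feasibility -> primal.

primal


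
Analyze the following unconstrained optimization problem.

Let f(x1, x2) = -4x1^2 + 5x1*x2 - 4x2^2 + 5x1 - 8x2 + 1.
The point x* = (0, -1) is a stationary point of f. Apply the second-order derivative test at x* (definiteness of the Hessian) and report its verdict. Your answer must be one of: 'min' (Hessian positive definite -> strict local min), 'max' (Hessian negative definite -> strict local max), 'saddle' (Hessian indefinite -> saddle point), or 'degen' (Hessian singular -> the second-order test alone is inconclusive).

Compute the Hessian H = grad^2 f:
  H = [[-8, 5], [5, -8]]
Verify stationarity: grad f(x*) = H x* + g = (0, 0).
Eigenvalues of H: -13, -3.
Both eigenvalues < 0, so H is negative definite -> x* is a strict local max.

max


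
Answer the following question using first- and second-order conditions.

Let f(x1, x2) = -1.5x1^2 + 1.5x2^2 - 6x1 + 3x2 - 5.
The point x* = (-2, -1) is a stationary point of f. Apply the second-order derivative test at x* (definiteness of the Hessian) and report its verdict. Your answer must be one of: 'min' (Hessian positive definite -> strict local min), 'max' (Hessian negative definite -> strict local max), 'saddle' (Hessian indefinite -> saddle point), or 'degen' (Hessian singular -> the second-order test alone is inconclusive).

Compute the Hessian H = grad^2 f:
  H = [[-3, 0], [0, 3]]
Verify stationarity: grad f(x*) = H x* + g = (0, 0).
Eigenvalues of H: -3, 3.
Eigenvalues have mixed signs, so H is indefinite -> x* is a saddle point.

saddle


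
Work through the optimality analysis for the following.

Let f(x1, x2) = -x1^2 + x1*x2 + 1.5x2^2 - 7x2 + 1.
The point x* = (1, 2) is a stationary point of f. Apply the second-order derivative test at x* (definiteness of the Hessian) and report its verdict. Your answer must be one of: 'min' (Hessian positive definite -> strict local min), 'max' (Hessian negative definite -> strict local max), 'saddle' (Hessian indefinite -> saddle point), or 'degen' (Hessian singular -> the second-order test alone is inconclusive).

Compute the Hessian H = grad^2 f:
  H = [[-2, 1], [1, 3]]
Verify stationarity: grad f(x*) = H x* + g = (0, 0).
Eigenvalues of H: -2.1926, 3.1926.
Eigenvalues have mixed signs, so H is indefinite -> x* is a saddle point.

saddle


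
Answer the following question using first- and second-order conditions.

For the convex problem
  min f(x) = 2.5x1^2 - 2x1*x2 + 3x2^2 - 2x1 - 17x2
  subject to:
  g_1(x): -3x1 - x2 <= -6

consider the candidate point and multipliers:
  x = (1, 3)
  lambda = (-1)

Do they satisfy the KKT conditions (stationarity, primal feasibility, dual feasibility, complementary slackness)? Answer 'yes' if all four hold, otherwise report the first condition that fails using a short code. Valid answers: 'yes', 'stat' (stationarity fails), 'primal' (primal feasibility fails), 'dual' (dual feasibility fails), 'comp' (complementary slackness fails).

Gradient of f: grad f(x) = Q x + c = (-3, -1)
Constraint values g_i(x) = a_i^T x - b_i:
  g_1((1, 3)) = 0
Stationarity residual: grad f(x) + sum_i lambda_i a_i = (0, 0)
  -> stationarity OK
Primal feasibility (all g_i <= 0): OK
Dual feasibility (all lambda_i >= 0): FAILS
Complementary slackness (lambda_i * g_i(x) = 0 for all i): OK

Verdict: the first failing condition is dual_feasibility -> dual.

dual


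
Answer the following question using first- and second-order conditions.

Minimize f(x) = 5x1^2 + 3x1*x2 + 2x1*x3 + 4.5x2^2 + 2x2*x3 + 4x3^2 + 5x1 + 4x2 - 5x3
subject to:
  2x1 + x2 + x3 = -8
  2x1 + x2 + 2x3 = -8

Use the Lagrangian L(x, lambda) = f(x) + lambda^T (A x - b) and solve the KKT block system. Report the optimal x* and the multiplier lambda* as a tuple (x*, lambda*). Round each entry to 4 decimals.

Form the Lagrangian:
  L(x, lambda) = (1/2) x^T Q x + c^T x + lambda^T (A x - b)
Stationarity (grad_x L = 0): Q x + c + A^T lambda = 0.
Primal feasibility: A x = b.

This gives the KKT block system:
  [ Q   A^T ] [ x     ]   [-c ]
  [ A    0  ] [ lambda ] = [ b ]

Solving the linear system:
  x*      = (-3.4412, -1.1176, 0)
  lambda* = (18.6471, -2.2647)
  f(x*)   = 54.6912

x* = (-3.4412, -1.1176, 0), lambda* = (18.6471, -2.2647)


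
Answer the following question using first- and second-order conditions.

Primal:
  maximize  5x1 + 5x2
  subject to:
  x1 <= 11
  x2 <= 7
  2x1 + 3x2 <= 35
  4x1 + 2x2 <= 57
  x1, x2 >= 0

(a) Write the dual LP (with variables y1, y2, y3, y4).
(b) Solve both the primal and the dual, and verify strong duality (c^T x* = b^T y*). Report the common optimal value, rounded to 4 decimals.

The standard primal-dual pair for 'max c^T x s.t. A x <= b, x >= 0' is:
  Dual:  min b^T y  s.t.  A^T y >= c,  y >= 0.

So the dual LP is:
  minimize  11y1 + 7y2 + 35y3 + 57y4
  subject to:
    y1 + 2y3 + 4y4 >= 5
    y2 + 3y3 + 2y4 >= 5
    y1, y2, y3, y4 >= 0

Solving the primal: x* = (11, 4.3333).
  primal value c^T x* = 76.6667.
Solving the dual: y* = (1.6667, 0, 1.6667, 0).
  dual value b^T y* = 76.6667.
Strong duality: c^T x* = b^T y*. Confirmed.

76.6667


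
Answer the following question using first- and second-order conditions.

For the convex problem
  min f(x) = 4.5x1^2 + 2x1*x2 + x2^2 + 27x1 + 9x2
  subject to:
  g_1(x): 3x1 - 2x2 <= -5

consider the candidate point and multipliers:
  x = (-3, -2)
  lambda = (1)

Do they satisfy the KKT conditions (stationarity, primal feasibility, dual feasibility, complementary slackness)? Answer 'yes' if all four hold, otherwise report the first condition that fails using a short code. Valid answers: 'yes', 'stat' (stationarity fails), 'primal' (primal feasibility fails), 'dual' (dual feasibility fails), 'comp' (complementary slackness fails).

Gradient of f: grad f(x) = Q x + c = (-4, -1)
Constraint values g_i(x) = a_i^T x - b_i:
  g_1((-3, -2)) = 0
Stationarity residual: grad f(x) + sum_i lambda_i a_i = (-1, -3)
  -> stationarity FAILS
Primal feasibility (all g_i <= 0): OK
Dual feasibility (all lambda_i >= 0): OK
Complementary slackness (lambda_i * g_i(x) = 0 for all i): OK

Verdict: the first failing condition is stationarity -> stat.

stat


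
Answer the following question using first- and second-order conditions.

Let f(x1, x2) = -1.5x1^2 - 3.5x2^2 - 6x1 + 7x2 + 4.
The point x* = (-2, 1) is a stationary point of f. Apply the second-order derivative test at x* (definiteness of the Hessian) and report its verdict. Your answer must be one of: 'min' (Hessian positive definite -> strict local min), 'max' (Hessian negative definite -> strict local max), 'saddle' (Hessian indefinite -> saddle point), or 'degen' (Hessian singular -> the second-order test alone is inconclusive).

Compute the Hessian H = grad^2 f:
  H = [[-3, 0], [0, -7]]
Verify stationarity: grad f(x*) = H x* + g = (0, 0).
Eigenvalues of H: -7, -3.
Both eigenvalues < 0, so H is negative definite -> x* is a strict local max.

max


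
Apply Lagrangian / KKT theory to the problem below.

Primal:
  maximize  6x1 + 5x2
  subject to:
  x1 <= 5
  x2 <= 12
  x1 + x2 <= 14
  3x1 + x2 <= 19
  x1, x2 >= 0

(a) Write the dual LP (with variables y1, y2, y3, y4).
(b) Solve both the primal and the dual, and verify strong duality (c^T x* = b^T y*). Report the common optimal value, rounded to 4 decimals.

The standard primal-dual pair for 'max c^T x s.t. A x <= b, x >= 0' is:
  Dual:  min b^T y  s.t.  A^T y >= c,  y >= 0.

So the dual LP is:
  minimize  5y1 + 12y2 + 14y3 + 19y4
  subject to:
    y1 + y3 + 3y4 >= 6
    y2 + y3 + y4 >= 5
    y1, y2, y3, y4 >= 0

Solving the primal: x* = (2.5, 11.5).
  primal value c^T x* = 72.5.
Solving the dual: y* = (0, 0, 4.5, 0.5).
  dual value b^T y* = 72.5.
Strong duality: c^T x* = b^T y*. Confirmed.

72.5


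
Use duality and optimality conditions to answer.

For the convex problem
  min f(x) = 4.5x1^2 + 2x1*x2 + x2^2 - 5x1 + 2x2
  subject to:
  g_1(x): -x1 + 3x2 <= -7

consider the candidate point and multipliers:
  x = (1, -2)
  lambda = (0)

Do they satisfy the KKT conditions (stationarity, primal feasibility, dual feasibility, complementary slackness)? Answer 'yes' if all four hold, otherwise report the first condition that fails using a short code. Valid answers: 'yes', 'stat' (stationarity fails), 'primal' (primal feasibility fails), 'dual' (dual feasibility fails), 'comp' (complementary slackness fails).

Gradient of f: grad f(x) = Q x + c = (0, 0)
Constraint values g_i(x) = a_i^T x - b_i:
  g_1((1, -2)) = 0
Stationarity residual: grad f(x) + sum_i lambda_i a_i = (0, 0)
  -> stationarity OK
Primal feasibility (all g_i <= 0): OK
Dual feasibility (all lambda_i >= 0): OK
Complementary slackness (lambda_i * g_i(x) = 0 for all i): OK

Verdict: yes, KKT holds.

yes


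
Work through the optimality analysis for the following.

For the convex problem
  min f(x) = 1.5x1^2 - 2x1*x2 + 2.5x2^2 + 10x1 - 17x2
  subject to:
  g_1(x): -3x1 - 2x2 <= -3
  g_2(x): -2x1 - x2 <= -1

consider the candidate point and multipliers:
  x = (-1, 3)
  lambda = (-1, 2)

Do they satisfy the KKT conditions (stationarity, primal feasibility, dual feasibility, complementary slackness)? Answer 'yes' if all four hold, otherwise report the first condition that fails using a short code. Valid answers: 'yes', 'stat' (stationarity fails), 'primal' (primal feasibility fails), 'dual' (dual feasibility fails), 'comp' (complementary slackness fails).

Gradient of f: grad f(x) = Q x + c = (1, 0)
Constraint values g_i(x) = a_i^T x - b_i:
  g_1((-1, 3)) = 0
  g_2((-1, 3)) = 0
Stationarity residual: grad f(x) + sum_i lambda_i a_i = (0, 0)
  -> stationarity OK
Primal feasibility (all g_i <= 0): OK
Dual feasibility (all lambda_i >= 0): FAILS
Complementary slackness (lambda_i * g_i(x) = 0 for all i): OK

Verdict: the first failing condition is dual_feasibility -> dual.

dual


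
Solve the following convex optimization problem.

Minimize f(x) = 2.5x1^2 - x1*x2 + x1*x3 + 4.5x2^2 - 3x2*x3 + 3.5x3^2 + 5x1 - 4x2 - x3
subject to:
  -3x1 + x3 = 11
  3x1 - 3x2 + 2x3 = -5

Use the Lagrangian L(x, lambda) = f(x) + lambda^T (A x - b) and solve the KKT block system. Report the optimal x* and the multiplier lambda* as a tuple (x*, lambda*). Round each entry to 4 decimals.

Form the Lagrangian:
  L(x, lambda) = (1/2) x^T Q x + c^T x + lambda^T (A x - b)
Stationarity (grad_x L = 0): Q x + c + A^T lambda = 0.
Primal feasibility: A x = b.

This gives the KKT block system:
  [ Q   A^T ] [ x     ]   [-c ]
  [ A    0  ] [ lambda ] = [ b ]

Solving the linear system:
  x*      = (-3.0105, -0.0316, 1.9684)
  lambda* = (-5.0772, -2.393)
  f(x*)   = 13.4947

x* = (-3.0105, -0.0316, 1.9684), lambda* = (-5.0772, -2.393)


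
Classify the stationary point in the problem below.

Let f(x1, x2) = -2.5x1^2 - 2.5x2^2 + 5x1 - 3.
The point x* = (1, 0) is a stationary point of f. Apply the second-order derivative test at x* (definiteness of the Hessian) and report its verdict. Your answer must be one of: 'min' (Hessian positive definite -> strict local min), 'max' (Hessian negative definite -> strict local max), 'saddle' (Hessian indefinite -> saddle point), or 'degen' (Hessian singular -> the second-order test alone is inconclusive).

Compute the Hessian H = grad^2 f:
  H = [[-5, 0], [0, -5]]
Verify stationarity: grad f(x*) = H x* + g = (0, 0).
Eigenvalues of H: -5, -5.
Both eigenvalues < 0, so H is negative definite -> x* is a strict local max.

max


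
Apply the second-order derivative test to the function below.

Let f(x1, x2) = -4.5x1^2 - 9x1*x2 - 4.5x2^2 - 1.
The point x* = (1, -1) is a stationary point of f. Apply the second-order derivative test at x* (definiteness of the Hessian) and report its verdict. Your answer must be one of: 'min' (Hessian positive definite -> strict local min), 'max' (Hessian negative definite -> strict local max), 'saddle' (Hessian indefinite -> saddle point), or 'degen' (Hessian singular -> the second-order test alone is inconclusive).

Compute the Hessian H = grad^2 f:
  H = [[-9, -9], [-9, -9]]
Verify stationarity: grad f(x*) = H x* + g = (0, 0).
Eigenvalues of H: -18, 0.
H has a zero eigenvalue (singular; negative semidefinite but not definite), so H is neither positive definite, negative definite, nor indefinite. The second-order test alone is inconclusive -> degen.
(Indeed, f is constant along the null direction of H through x*, so x* is not a strict local extremum.)

degen


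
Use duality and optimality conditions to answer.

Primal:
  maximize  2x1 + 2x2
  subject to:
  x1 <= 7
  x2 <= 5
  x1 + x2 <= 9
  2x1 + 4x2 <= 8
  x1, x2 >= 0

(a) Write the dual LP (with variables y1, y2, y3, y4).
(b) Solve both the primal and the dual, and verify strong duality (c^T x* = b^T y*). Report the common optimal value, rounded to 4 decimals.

The standard primal-dual pair for 'max c^T x s.t. A x <= b, x >= 0' is:
  Dual:  min b^T y  s.t.  A^T y >= c,  y >= 0.

So the dual LP is:
  minimize  7y1 + 5y2 + 9y3 + 8y4
  subject to:
    y1 + y3 + 2y4 >= 2
    y2 + y3 + 4y4 >= 2
    y1, y2, y3, y4 >= 0

Solving the primal: x* = (4, 0).
  primal value c^T x* = 8.
Solving the dual: y* = (0, 0, 0, 1).
  dual value b^T y* = 8.
Strong duality: c^T x* = b^T y*. Confirmed.

8


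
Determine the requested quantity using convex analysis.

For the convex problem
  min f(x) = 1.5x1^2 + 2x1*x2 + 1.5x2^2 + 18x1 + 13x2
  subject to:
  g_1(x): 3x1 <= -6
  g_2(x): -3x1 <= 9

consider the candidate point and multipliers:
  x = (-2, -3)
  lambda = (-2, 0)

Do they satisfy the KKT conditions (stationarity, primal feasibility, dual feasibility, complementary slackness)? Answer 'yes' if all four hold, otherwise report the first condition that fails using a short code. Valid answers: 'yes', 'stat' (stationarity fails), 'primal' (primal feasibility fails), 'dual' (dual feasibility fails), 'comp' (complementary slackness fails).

Gradient of f: grad f(x) = Q x + c = (6, 0)
Constraint values g_i(x) = a_i^T x - b_i:
  g_1((-2, -3)) = 0
  g_2((-2, -3)) = -3
Stationarity residual: grad f(x) + sum_i lambda_i a_i = (0, 0)
  -> stationarity OK
Primal feasibility (all g_i <= 0): OK
Dual feasibility (all lambda_i >= 0): FAILS
Complementary slackness (lambda_i * g_i(x) = 0 for all i): OK

Verdict: the first failing condition is dual_feasibility -> dual.

dual


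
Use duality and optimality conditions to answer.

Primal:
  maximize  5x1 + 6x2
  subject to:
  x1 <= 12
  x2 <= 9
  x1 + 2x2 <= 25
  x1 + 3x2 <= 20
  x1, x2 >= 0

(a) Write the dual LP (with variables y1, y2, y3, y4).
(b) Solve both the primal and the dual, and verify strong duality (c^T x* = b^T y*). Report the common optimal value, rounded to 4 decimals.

The standard primal-dual pair for 'max c^T x s.t. A x <= b, x >= 0' is:
  Dual:  min b^T y  s.t.  A^T y >= c,  y >= 0.

So the dual LP is:
  minimize  12y1 + 9y2 + 25y3 + 20y4
  subject to:
    y1 + y3 + y4 >= 5
    y2 + 2y3 + 3y4 >= 6
    y1, y2, y3, y4 >= 0

Solving the primal: x* = (12, 2.6667).
  primal value c^T x* = 76.
Solving the dual: y* = (3, 0, 0, 2).
  dual value b^T y* = 76.
Strong duality: c^T x* = b^T y*. Confirmed.

76


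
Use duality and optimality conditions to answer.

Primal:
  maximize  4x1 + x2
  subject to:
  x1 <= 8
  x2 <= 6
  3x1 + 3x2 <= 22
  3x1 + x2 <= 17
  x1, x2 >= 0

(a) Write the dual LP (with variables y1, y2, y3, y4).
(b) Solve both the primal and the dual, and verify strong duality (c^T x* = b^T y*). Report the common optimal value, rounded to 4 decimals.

The standard primal-dual pair for 'max c^T x s.t. A x <= b, x >= 0' is:
  Dual:  min b^T y  s.t.  A^T y >= c,  y >= 0.

So the dual LP is:
  minimize  8y1 + 6y2 + 22y3 + 17y4
  subject to:
    y1 + 3y3 + 3y4 >= 4
    y2 + 3y3 + y4 >= 1
    y1, y2, y3, y4 >= 0

Solving the primal: x* = (5.6667, 0).
  primal value c^T x* = 22.6667.
Solving the dual: y* = (0, 0, 0, 1.3333).
  dual value b^T y* = 22.6667.
Strong duality: c^T x* = b^T y*. Confirmed.

22.6667


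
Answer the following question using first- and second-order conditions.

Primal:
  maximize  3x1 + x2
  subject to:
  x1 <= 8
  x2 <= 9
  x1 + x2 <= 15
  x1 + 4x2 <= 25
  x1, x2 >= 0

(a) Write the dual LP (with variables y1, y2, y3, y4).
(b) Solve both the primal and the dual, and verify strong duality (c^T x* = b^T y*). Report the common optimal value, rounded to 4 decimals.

The standard primal-dual pair for 'max c^T x s.t. A x <= b, x >= 0' is:
  Dual:  min b^T y  s.t.  A^T y >= c,  y >= 0.

So the dual LP is:
  minimize  8y1 + 9y2 + 15y3 + 25y4
  subject to:
    y1 + y3 + y4 >= 3
    y2 + y3 + 4y4 >= 1
    y1, y2, y3, y4 >= 0

Solving the primal: x* = (8, 4.25).
  primal value c^T x* = 28.25.
Solving the dual: y* = (2.75, 0, 0, 0.25).
  dual value b^T y* = 28.25.
Strong duality: c^T x* = b^T y*. Confirmed.

28.25


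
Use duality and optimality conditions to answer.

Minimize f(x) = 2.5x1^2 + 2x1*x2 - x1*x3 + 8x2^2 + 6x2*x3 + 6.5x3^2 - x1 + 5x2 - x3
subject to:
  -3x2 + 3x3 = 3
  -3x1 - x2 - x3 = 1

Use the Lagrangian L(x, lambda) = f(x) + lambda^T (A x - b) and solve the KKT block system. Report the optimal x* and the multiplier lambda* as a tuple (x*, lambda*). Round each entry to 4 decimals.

Form the Lagrangian:
  L(x, lambda) = (1/2) x^T Q x + c^T x + lambda^T (A x - b)
Stationarity (grad_x L = 0): Q x + c + A^T lambda = 0.
Primal feasibility: A x = b.

This gives the KKT block system:
  [ Q   A^T ] [ x     ]   [-c ]
  [ A    0  ] [ lambda ] = [ b ]

Solving the linear system:
  x*      = (-0.2546, -0.618, 0.382)
  lambda* = (-0.603, -1.2971)
  f(x*)   = -0.0557

x* = (-0.2546, -0.618, 0.382), lambda* = (-0.603, -1.2971)


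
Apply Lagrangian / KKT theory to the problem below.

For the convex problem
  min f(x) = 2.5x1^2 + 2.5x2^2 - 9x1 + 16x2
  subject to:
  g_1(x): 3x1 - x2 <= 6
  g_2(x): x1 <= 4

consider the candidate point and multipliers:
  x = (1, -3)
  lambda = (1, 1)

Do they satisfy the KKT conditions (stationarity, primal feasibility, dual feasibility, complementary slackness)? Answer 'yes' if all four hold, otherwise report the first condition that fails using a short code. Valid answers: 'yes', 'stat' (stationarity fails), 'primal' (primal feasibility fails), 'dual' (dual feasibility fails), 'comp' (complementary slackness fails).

Gradient of f: grad f(x) = Q x + c = (-4, 1)
Constraint values g_i(x) = a_i^T x - b_i:
  g_1((1, -3)) = 0
  g_2((1, -3)) = -3
Stationarity residual: grad f(x) + sum_i lambda_i a_i = (0, 0)
  -> stationarity OK
Primal feasibility (all g_i <= 0): OK
Dual feasibility (all lambda_i >= 0): OK
Complementary slackness (lambda_i * g_i(x) = 0 for all i): FAILS

Verdict: the first failing condition is complementary_slackness -> comp.

comp


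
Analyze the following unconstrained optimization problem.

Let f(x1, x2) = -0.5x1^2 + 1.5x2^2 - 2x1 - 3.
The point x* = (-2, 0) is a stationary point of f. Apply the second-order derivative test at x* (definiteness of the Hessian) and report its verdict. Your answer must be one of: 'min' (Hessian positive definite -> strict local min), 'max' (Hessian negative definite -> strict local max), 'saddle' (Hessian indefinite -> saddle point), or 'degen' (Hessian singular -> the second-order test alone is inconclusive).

Compute the Hessian H = grad^2 f:
  H = [[-1, 0], [0, 3]]
Verify stationarity: grad f(x*) = H x* + g = (0, 0).
Eigenvalues of H: -1, 3.
Eigenvalues have mixed signs, so H is indefinite -> x* is a saddle point.

saddle


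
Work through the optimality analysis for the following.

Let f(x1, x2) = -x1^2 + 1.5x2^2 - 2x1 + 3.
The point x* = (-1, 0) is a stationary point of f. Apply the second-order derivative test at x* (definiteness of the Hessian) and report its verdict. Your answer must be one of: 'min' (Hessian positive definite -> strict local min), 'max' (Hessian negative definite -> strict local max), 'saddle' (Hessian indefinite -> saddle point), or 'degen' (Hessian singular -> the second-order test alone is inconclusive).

Compute the Hessian H = grad^2 f:
  H = [[-2, 0], [0, 3]]
Verify stationarity: grad f(x*) = H x* + g = (0, 0).
Eigenvalues of H: -2, 3.
Eigenvalues have mixed signs, so H is indefinite -> x* is a saddle point.

saddle


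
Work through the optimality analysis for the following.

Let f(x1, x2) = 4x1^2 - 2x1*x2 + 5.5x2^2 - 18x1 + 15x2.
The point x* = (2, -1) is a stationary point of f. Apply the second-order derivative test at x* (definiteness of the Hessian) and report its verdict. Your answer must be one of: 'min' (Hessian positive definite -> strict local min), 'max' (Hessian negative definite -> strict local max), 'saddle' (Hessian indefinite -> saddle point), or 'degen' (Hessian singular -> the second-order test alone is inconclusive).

Compute the Hessian H = grad^2 f:
  H = [[8, -2], [-2, 11]]
Verify stationarity: grad f(x*) = H x* + g = (0, 0).
Eigenvalues of H: 7, 12.
Both eigenvalues > 0, so H is positive definite -> x* is a strict local min.

min


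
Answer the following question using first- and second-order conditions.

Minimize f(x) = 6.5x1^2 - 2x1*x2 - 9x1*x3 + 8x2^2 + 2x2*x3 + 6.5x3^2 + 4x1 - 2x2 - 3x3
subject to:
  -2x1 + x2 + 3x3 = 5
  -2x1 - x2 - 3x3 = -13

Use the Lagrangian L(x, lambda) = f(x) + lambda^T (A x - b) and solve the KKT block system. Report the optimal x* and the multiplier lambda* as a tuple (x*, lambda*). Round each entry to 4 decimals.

Form the Lagrangian:
  L(x, lambda) = (1/2) x^T Q x + c^T x + lambda^T (A x - b)
Stationarity (grad_x L = 0): Q x + c + A^T lambda = 0.
Primal feasibility: A x = b.

This gives the KKT block system:
  [ Q   A^T ] [ x     ]   [-c ]
  [ A    0  ] [ lambda ] = [ b ]

Solving the linear system:
  x*      = (2, 0.3724, 2.8759)
  lambda* = (-2.0121, 3.6983)
  f(x*)   = 28.3828

x* = (2, 0.3724, 2.8759), lambda* = (-2.0121, 3.6983)


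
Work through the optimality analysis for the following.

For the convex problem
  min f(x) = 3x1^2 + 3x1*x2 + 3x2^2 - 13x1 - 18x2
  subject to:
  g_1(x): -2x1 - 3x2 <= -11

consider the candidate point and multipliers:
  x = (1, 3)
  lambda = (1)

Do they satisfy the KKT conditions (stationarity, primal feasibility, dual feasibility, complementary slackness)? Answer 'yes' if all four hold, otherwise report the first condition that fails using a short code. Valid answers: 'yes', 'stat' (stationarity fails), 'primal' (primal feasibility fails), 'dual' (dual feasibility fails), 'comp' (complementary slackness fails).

Gradient of f: grad f(x) = Q x + c = (2, 3)
Constraint values g_i(x) = a_i^T x - b_i:
  g_1((1, 3)) = 0
Stationarity residual: grad f(x) + sum_i lambda_i a_i = (0, 0)
  -> stationarity OK
Primal feasibility (all g_i <= 0): OK
Dual feasibility (all lambda_i >= 0): OK
Complementary slackness (lambda_i * g_i(x) = 0 for all i): OK

Verdict: yes, KKT holds.

yes


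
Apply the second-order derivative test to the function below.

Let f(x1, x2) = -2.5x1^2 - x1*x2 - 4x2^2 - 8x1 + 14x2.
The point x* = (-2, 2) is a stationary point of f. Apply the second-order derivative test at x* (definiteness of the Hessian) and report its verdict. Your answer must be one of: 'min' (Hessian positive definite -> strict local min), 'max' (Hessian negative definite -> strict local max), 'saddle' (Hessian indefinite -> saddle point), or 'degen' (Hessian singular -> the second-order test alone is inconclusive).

Compute the Hessian H = grad^2 f:
  H = [[-5, -1], [-1, -8]]
Verify stationarity: grad f(x*) = H x* + g = (0, 0).
Eigenvalues of H: -8.3028, -4.6972.
Both eigenvalues < 0, so H is negative definite -> x* is a strict local max.

max


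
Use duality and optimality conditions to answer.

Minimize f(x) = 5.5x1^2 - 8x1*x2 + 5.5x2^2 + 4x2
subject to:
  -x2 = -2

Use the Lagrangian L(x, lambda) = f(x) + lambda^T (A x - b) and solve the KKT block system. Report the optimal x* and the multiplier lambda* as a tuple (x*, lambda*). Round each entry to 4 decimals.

Form the Lagrangian:
  L(x, lambda) = (1/2) x^T Q x + c^T x + lambda^T (A x - b)
Stationarity (grad_x L = 0): Q x + c + A^T lambda = 0.
Primal feasibility: A x = b.

This gives the KKT block system:
  [ Q   A^T ] [ x     ]   [-c ]
  [ A    0  ] [ lambda ] = [ b ]

Solving the linear system:
  x*      = (1.4545, 2)
  lambda* = (14.3636)
  f(x*)   = 18.3636

x* = (1.4545, 2), lambda* = (14.3636)


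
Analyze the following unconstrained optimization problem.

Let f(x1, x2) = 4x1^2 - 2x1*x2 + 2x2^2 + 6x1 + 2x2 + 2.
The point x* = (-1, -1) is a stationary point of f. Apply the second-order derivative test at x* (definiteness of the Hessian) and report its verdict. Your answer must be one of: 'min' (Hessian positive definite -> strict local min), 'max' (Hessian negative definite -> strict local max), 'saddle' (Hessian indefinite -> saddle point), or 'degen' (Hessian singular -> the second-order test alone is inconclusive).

Compute the Hessian H = grad^2 f:
  H = [[8, -2], [-2, 4]]
Verify stationarity: grad f(x*) = H x* + g = (0, 0).
Eigenvalues of H: 3.1716, 8.8284.
Both eigenvalues > 0, so H is positive definite -> x* is a strict local min.

min


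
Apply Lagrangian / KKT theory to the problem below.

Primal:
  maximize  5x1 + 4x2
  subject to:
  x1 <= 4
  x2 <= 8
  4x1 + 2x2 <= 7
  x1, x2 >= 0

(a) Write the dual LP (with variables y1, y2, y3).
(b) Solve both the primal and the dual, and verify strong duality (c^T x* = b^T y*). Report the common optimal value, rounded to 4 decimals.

The standard primal-dual pair for 'max c^T x s.t. A x <= b, x >= 0' is:
  Dual:  min b^T y  s.t.  A^T y >= c,  y >= 0.

So the dual LP is:
  minimize  4y1 + 8y2 + 7y3
  subject to:
    y1 + 4y3 >= 5
    y2 + 2y3 >= 4
    y1, y2, y3 >= 0

Solving the primal: x* = (0, 3.5).
  primal value c^T x* = 14.
Solving the dual: y* = (0, 0, 2).
  dual value b^T y* = 14.
Strong duality: c^T x* = b^T y*. Confirmed.

14


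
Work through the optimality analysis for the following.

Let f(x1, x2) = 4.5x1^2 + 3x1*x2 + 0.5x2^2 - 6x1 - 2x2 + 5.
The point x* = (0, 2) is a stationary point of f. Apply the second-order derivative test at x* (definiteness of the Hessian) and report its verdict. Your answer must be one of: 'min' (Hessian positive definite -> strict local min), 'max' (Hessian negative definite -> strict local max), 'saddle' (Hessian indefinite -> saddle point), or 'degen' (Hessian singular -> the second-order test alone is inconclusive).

Compute the Hessian H = grad^2 f:
  H = [[9, 3], [3, 1]]
Verify stationarity: grad f(x*) = H x* + g = (0, 0).
Eigenvalues of H: 0, 10.
H has a zero eigenvalue (singular; positive semidefinite but not definite), so H is neither positive definite, negative definite, nor indefinite. The second-order test alone is inconclusive -> degen.
(Indeed, f is constant along the null direction of H through x*, so x* is not a strict local extremum.)

degen


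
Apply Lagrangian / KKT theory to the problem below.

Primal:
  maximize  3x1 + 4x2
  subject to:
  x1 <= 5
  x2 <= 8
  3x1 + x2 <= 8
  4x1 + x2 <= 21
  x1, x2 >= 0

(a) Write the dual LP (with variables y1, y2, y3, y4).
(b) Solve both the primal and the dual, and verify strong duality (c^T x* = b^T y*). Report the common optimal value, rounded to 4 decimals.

The standard primal-dual pair for 'max c^T x s.t. A x <= b, x >= 0' is:
  Dual:  min b^T y  s.t.  A^T y >= c,  y >= 0.

So the dual LP is:
  minimize  5y1 + 8y2 + 8y3 + 21y4
  subject to:
    y1 + 3y3 + 4y4 >= 3
    y2 + y3 + y4 >= 4
    y1, y2, y3, y4 >= 0

Solving the primal: x* = (0, 8).
  primal value c^T x* = 32.
Solving the dual: y* = (0, 3, 1, 0).
  dual value b^T y* = 32.
Strong duality: c^T x* = b^T y*. Confirmed.

32


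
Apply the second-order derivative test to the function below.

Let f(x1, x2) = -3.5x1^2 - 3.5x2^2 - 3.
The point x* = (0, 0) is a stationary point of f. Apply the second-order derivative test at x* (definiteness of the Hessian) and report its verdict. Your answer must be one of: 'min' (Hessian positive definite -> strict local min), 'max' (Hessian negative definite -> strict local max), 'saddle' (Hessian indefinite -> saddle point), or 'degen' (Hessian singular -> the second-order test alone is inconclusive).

Compute the Hessian H = grad^2 f:
  H = [[-7, 0], [0, -7]]
Verify stationarity: grad f(x*) = H x* + g = (0, 0).
Eigenvalues of H: -7, -7.
Both eigenvalues < 0, so H is negative definite -> x* is a strict local max.

max


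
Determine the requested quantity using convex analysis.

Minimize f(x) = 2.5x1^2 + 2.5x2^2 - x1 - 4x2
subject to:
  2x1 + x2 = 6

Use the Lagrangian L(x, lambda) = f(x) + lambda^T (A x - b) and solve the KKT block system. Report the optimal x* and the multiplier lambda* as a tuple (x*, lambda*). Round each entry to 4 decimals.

Form the Lagrangian:
  L(x, lambda) = (1/2) x^T Q x + c^T x + lambda^T (A x - b)
Stationarity (grad_x L = 0): Q x + c + A^T lambda = 0.
Primal feasibility: A x = b.

This gives the KKT block system:
  [ Q   A^T ] [ x     ]   [-c ]
  [ A    0  ] [ lambda ] = [ b ]

Solving the linear system:
  x*      = (2.12, 1.76)
  lambda* = (-4.8)
  f(x*)   = 9.82

x* = (2.12, 1.76), lambda* = (-4.8)


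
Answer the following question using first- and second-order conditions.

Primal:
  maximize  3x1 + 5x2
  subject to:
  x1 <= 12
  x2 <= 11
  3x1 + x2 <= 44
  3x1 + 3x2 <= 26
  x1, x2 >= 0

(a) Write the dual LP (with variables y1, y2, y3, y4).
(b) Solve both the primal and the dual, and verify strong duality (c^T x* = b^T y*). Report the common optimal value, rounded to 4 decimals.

The standard primal-dual pair for 'max c^T x s.t. A x <= b, x >= 0' is:
  Dual:  min b^T y  s.t.  A^T y >= c,  y >= 0.

So the dual LP is:
  minimize  12y1 + 11y2 + 44y3 + 26y4
  subject to:
    y1 + 3y3 + 3y4 >= 3
    y2 + y3 + 3y4 >= 5
    y1, y2, y3, y4 >= 0

Solving the primal: x* = (0, 8.6667).
  primal value c^T x* = 43.3333.
Solving the dual: y* = (0, 0, 0, 1.6667).
  dual value b^T y* = 43.3333.
Strong duality: c^T x* = b^T y*. Confirmed.

43.3333


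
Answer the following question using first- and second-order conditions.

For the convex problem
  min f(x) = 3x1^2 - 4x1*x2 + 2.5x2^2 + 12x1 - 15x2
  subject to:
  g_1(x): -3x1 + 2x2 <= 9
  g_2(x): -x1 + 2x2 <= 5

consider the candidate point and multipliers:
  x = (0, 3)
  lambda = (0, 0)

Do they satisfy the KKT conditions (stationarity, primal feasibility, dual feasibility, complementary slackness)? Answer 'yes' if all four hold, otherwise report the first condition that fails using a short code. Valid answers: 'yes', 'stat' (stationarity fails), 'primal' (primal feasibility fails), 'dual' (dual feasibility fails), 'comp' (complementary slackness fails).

Gradient of f: grad f(x) = Q x + c = (0, 0)
Constraint values g_i(x) = a_i^T x - b_i:
  g_1((0, 3)) = -3
  g_2((0, 3)) = 1
Stationarity residual: grad f(x) + sum_i lambda_i a_i = (0, 0)
  -> stationarity OK
Primal feasibility (all g_i <= 0): FAILS
Dual feasibility (all lambda_i >= 0): OK
Complementary slackness (lambda_i * g_i(x) = 0 for all i): OK

Verdict: the first failing condition is primal_feasibility -> primal.

primal


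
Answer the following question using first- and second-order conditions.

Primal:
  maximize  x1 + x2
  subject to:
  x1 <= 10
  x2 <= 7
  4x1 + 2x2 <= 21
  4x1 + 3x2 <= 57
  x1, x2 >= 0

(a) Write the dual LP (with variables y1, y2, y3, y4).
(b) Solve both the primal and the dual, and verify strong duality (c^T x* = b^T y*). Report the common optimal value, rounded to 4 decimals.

The standard primal-dual pair for 'max c^T x s.t. A x <= b, x >= 0' is:
  Dual:  min b^T y  s.t.  A^T y >= c,  y >= 0.

So the dual LP is:
  minimize  10y1 + 7y2 + 21y3 + 57y4
  subject to:
    y1 + 4y3 + 4y4 >= 1
    y2 + 2y3 + 3y4 >= 1
    y1, y2, y3, y4 >= 0

Solving the primal: x* = (1.75, 7).
  primal value c^T x* = 8.75.
Solving the dual: y* = (0, 0.5, 0.25, 0).
  dual value b^T y* = 8.75.
Strong duality: c^T x* = b^T y*. Confirmed.

8.75
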